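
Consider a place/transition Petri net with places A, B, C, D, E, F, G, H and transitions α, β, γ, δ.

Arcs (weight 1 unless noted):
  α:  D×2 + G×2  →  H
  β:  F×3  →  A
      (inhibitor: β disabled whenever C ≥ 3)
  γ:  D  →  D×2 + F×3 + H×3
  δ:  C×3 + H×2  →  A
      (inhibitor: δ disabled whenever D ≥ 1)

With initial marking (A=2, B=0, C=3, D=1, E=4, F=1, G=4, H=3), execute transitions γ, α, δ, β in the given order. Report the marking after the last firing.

(A=4, B=0, C=0, D=0, E=4, F=1, G=2, H=5)

step 1: fire γ:  (A=2, B=0, C=3, D=1, E=4, F=1, G=4, H=3) → (A=2, B=0, C=3, D=2, E=4, F=4, G=4, H=6)
step 2: fire α:  (A=2, B=0, C=3, D=2, E=4, F=4, G=4, H=6) → (A=2, B=0, C=3, D=0, E=4, F=4, G=2, H=7)
step 3: fire δ:  (A=2, B=0, C=3, D=0, E=4, F=4, G=2, H=7) → (A=3, B=0, C=0, D=0, E=4, F=4, G=2, H=5)
step 4: fire β:  (A=3, B=0, C=0, D=0, E=4, F=4, G=2, H=5) → (A=4, B=0, C=0, D=0, E=4, F=1, G=2, H=5)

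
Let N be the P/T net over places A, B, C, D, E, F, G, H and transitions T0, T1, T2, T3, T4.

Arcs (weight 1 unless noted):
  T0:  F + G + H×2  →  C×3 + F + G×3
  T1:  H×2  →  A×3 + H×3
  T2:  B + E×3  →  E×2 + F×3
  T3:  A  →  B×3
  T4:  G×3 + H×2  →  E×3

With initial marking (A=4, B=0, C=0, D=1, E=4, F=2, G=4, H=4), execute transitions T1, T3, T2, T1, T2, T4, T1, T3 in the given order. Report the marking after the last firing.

(A=11, B=4, C=0, D=1, E=5, F=8, G=1, H=5)

step 1: fire T1:  (A=4, B=0, C=0, D=1, E=4, F=2, G=4, H=4) → (A=7, B=0, C=0, D=1, E=4, F=2, G=4, H=5)
step 2: fire T3:  (A=7, B=0, C=0, D=1, E=4, F=2, G=4, H=5) → (A=6, B=3, C=0, D=1, E=4, F=2, G=4, H=5)
step 3: fire T2:  (A=6, B=3, C=0, D=1, E=4, F=2, G=4, H=5) → (A=6, B=2, C=0, D=1, E=3, F=5, G=4, H=5)
step 4: fire T1:  (A=6, B=2, C=0, D=1, E=3, F=5, G=4, H=5) → (A=9, B=2, C=0, D=1, E=3, F=5, G=4, H=6)
step 5: fire T2:  (A=9, B=2, C=0, D=1, E=3, F=5, G=4, H=6) → (A=9, B=1, C=0, D=1, E=2, F=8, G=4, H=6)
step 6: fire T4:  (A=9, B=1, C=0, D=1, E=2, F=8, G=4, H=6) → (A=9, B=1, C=0, D=1, E=5, F=8, G=1, H=4)
step 7: fire T1:  (A=9, B=1, C=0, D=1, E=5, F=8, G=1, H=4) → (A=12, B=1, C=0, D=1, E=5, F=8, G=1, H=5)
step 8: fire T3:  (A=12, B=1, C=0, D=1, E=5, F=8, G=1, H=5) → (A=11, B=4, C=0, D=1, E=5, F=8, G=1, H=5)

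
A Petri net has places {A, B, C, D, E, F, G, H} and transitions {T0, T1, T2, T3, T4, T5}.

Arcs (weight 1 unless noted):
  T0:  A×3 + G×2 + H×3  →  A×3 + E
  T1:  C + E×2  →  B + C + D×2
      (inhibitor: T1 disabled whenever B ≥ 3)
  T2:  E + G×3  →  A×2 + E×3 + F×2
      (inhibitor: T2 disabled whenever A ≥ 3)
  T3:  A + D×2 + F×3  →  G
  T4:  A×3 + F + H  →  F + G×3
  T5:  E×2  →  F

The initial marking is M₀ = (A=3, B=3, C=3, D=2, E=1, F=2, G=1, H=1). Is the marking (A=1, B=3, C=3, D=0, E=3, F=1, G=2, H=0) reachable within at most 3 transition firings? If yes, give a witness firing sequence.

step 1: fire T4:  (A=3, B=3, C=3, D=2, E=1, F=2, G=1, H=1) → (A=0, B=3, C=3, D=2, E=1, F=2, G=4, H=0)
step 2: fire T2:  (A=0, B=3, C=3, D=2, E=1, F=2, G=4, H=0) → (A=2, B=3, C=3, D=2, E=3, F=4, G=1, H=0)
step 3: fire T3:  (A=2, B=3, C=3, D=2, E=3, F=4, G=1, H=0) → (A=1, B=3, C=3, D=0, E=3, F=1, G=2, H=0)

YES — reachable via ⟨T4, T2, T3⟩ (3 firings)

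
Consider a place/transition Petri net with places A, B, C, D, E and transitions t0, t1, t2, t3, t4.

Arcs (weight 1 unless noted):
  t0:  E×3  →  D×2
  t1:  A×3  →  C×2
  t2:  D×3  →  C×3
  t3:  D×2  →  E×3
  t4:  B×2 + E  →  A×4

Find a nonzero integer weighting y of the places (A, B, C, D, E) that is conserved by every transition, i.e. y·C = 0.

y = (A:2, B:3, C:3, D:3, E:2)

Incidence matrix C (rows=places, cols=transitions):
       t0   t1   t2   t3   t4
    A   0   -3    0    0    4
    B   0    0    0    0   -2
    C   0    2    3    0    0
    D   2    0   -3   -2    0
    E  -3    0    0    3   -1

Candidate y = [2, 3, 3, 3, 2]; check y·C column-wise:
  col t0: 2·0 + 3·0 + 3·0 + 3·2 + 2·-3 = 0
  col t1: 2·-3 + 3·0 + 3·2 + 3·0 + 2·0 = 0
  col t2: 2·0 + 3·0 + 3·3 + 3·-3 + 2·0 = 0
  col t3: 2·0 + 3·0 + 3·0 + 3·-2 + 2·3 = 0
  col t4: 2·4 + 3·-2 + 3·0 + 3·0 + 2·-1 = 0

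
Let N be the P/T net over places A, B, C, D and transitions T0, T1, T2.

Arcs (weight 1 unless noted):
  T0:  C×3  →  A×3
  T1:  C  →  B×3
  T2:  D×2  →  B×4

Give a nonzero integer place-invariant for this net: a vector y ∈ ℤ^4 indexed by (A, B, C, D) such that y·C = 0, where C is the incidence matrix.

y = (A:3, B:1, C:3, D:2)

Incidence matrix C (rows=places, cols=transitions):
       T0   T1   T2
    A   3    0    0
    B   0    3    4
    C  -3   -1    0
    D   0    0   -2

Candidate y = [3, 1, 3, 2]; check y·C column-wise:
  col T0: 3·3 + 1·0 + 3·-3 + 2·0 = 0
  col T1: 3·0 + 1·3 + 3·-1 + 2·0 = 0
  col T2: 3·0 + 1·4 + 3·0 + 2·-2 = 0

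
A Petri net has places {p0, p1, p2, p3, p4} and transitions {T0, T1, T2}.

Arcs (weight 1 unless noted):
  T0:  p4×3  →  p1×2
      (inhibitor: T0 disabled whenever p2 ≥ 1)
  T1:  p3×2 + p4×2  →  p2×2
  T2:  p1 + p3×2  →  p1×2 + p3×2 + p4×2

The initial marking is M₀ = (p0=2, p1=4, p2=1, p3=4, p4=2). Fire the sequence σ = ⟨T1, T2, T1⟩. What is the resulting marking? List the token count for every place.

(p0=2, p1=5, p2=5, p3=0, p4=0)

step 1: fire T1:  (p0=2, p1=4, p2=1, p3=4, p4=2) → (p0=2, p1=4, p2=3, p3=2, p4=0)
step 2: fire T2:  (p0=2, p1=4, p2=3, p3=2, p4=0) → (p0=2, p1=5, p2=3, p3=2, p4=2)
step 3: fire T1:  (p0=2, p1=5, p2=3, p3=2, p4=2) → (p0=2, p1=5, p2=5, p3=0, p4=0)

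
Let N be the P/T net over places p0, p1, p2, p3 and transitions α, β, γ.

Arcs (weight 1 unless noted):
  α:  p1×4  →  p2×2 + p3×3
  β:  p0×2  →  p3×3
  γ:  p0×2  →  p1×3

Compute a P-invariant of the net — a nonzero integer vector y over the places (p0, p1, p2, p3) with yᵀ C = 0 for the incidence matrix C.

Incidence matrix C (rows=places, cols=transitions):
        α    β    γ
   p0   0   -2   -2
   p1  -4    0    3
   p2   2    0    0
   p3   3    3    0

Candidate y = [3, 2, 1, 2]; check y·C column-wise:
  col α: 3·0 + 2·-4 + 1·2 + 2·3 = 0
  col β: 3·-2 + 2·0 + 1·0 + 2·3 = 0
  col γ: 3·-2 + 2·3 + 1·0 + 2·0 = 0

y = (p0:3, p1:2, p2:1, p3:2)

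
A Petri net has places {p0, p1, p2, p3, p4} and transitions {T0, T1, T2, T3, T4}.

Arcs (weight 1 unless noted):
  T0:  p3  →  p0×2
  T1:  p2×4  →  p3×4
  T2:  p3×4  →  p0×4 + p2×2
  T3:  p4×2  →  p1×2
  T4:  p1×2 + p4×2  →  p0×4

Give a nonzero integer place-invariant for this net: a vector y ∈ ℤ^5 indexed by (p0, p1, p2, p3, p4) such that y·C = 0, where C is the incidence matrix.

y = (p0:1, p1:1, p2:2, p3:2, p4:1)

Incidence matrix C (rows=places, cols=transitions):
       T0   T1   T2   T3   T4
   p0   2    0    4    0    4
   p1   0    0    0    2   -2
   p2   0   -4    2    0    0
   p3  -1    4   -4    0    0
   p4   0    0    0   -2   -2

Candidate y = [1, 1, 2, 2, 1]; check y·C column-wise:
  col T0: 1·2 + 1·0 + 2·0 + 2·-1 + 1·0 = 0
  col T1: 1·0 + 1·0 + 2·-4 + 2·4 + 1·0 = 0
  col T2: 1·4 + 1·0 + 2·2 + 2·-4 + 1·0 = 0
  col T3: 1·0 + 1·2 + 2·0 + 2·0 + 1·-2 = 0
  col T4: 1·4 + 1·-2 + 2·0 + 2·0 + 1·-2 = 0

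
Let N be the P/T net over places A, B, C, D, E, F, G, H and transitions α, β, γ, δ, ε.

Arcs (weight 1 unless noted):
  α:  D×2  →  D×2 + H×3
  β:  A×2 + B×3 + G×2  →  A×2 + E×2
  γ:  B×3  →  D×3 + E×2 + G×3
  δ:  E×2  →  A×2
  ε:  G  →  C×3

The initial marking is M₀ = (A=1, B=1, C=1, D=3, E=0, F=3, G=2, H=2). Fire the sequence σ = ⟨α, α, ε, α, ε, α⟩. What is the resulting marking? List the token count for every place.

step 1: fire α:  (A=1, B=1, C=1, D=3, E=0, F=3, G=2, H=2) → (A=1, B=1, C=1, D=3, E=0, F=3, G=2, H=5)
step 2: fire α:  (A=1, B=1, C=1, D=3, E=0, F=3, G=2, H=5) → (A=1, B=1, C=1, D=3, E=0, F=3, G=2, H=8)
step 3: fire ε:  (A=1, B=1, C=1, D=3, E=0, F=3, G=2, H=8) → (A=1, B=1, C=4, D=3, E=0, F=3, G=1, H=8)
step 4: fire α:  (A=1, B=1, C=4, D=3, E=0, F=3, G=1, H=8) → (A=1, B=1, C=4, D=3, E=0, F=3, G=1, H=11)
step 5: fire ε:  (A=1, B=1, C=4, D=3, E=0, F=3, G=1, H=11) → (A=1, B=1, C=7, D=3, E=0, F=3, G=0, H=11)
step 6: fire α:  (A=1, B=1, C=7, D=3, E=0, F=3, G=0, H=11) → (A=1, B=1, C=7, D=3, E=0, F=3, G=0, H=14)

(A=1, B=1, C=7, D=3, E=0, F=3, G=0, H=14)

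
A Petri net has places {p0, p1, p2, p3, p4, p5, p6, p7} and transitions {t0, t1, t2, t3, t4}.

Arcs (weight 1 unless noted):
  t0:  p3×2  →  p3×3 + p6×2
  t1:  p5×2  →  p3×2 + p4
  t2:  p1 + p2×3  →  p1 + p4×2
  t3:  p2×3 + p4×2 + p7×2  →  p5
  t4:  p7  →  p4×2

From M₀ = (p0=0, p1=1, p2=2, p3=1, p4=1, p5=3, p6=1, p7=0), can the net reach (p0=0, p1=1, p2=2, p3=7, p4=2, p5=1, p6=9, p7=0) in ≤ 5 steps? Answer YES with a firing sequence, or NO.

YES — reachable via ⟨t1, t0, t0, t0, t0⟩ (5 firings)

step 1: fire t1:  (p0=0, p1=1, p2=2, p3=1, p4=1, p5=3, p6=1, p7=0) → (p0=0, p1=1, p2=2, p3=3, p4=2, p5=1, p6=1, p7=0)
step 2: fire t0:  (p0=0, p1=1, p2=2, p3=3, p4=2, p5=1, p6=1, p7=0) → (p0=0, p1=1, p2=2, p3=4, p4=2, p5=1, p6=3, p7=0)
step 3: fire t0:  (p0=0, p1=1, p2=2, p3=4, p4=2, p5=1, p6=3, p7=0) → (p0=0, p1=1, p2=2, p3=5, p4=2, p5=1, p6=5, p7=0)
step 4: fire t0:  (p0=0, p1=1, p2=2, p3=5, p4=2, p5=1, p6=5, p7=0) → (p0=0, p1=1, p2=2, p3=6, p4=2, p5=1, p6=7, p7=0)
step 5: fire t0:  (p0=0, p1=1, p2=2, p3=6, p4=2, p5=1, p6=7, p7=0) → (p0=0, p1=1, p2=2, p3=7, p4=2, p5=1, p6=9, p7=0)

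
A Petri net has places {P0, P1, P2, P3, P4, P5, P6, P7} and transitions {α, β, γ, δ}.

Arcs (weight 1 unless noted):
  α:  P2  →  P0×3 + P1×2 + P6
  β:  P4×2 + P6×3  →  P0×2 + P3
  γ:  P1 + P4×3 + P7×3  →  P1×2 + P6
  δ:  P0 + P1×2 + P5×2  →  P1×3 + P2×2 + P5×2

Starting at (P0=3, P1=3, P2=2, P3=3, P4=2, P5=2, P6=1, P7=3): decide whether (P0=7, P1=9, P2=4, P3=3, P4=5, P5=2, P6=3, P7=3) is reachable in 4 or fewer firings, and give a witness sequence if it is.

NO — not reachable within 4 firings

depth 0: 1 marking
depth 1: 3 markings reached so far
depth 2: 6 markings reached so far
depth 3: 10 markings reached so far
depth 4: 14 markings reached so far
target is not among the 14 markings reachable within 4 steps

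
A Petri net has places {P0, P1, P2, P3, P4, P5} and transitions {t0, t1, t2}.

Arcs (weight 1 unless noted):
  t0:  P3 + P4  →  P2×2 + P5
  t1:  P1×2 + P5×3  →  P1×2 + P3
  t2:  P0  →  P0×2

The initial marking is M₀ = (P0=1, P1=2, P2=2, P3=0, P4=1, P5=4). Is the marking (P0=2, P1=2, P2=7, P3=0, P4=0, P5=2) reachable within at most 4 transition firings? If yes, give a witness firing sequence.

NO — not reachable within 4 firings

depth 0: 1 marking
depth 1: 3 markings reached so far
depth 2: 6 markings reached so far
depth 3: 9 markings reached so far
depth 4: 12 markings reached so far
target is not among the 12 markings reachable within 4 steps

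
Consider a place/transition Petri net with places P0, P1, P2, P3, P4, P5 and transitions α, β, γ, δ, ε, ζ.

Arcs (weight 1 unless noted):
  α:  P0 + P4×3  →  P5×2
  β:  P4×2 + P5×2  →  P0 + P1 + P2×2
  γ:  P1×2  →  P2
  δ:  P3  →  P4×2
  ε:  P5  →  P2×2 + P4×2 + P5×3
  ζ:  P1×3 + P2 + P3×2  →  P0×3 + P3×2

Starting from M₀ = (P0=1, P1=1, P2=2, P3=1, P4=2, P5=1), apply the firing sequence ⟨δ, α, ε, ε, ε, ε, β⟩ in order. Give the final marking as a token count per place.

step 1: fire δ:  (P0=1, P1=1, P2=2, P3=1, P4=2, P5=1) → (P0=1, P1=1, P2=2, P3=0, P4=4, P5=1)
step 2: fire α:  (P0=1, P1=1, P2=2, P3=0, P4=4, P5=1) → (P0=0, P1=1, P2=2, P3=0, P4=1, P5=3)
step 3: fire ε:  (P0=0, P1=1, P2=2, P3=0, P4=1, P5=3) → (P0=0, P1=1, P2=4, P3=0, P4=3, P5=5)
step 4: fire ε:  (P0=0, P1=1, P2=4, P3=0, P4=3, P5=5) → (P0=0, P1=1, P2=6, P3=0, P4=5, P5=7)
step 5: fire ε:  (P0=0, P1=1, P2=6, P3=0, P4=5, P5=7) → (P0=0, P1=1, P2=8, P3=0, P4=7, P5=9)
step 6: fire ε:  (P0=0, P1=1, P2=8, P3=0, P4=7, P5=9) → (P0=0, P1=1, P2=10, P3=0, P4=9, P5=11)
step 7: fire β:  (P0=0, P1=1, P2=10, P3=0, P4=9, P5=11) → (P0=1, P1=2, P2=12, P3=0, P4=7, P5=9)

(P0=1, P1=2, P2=12, P3=0, P4=7, P5=9)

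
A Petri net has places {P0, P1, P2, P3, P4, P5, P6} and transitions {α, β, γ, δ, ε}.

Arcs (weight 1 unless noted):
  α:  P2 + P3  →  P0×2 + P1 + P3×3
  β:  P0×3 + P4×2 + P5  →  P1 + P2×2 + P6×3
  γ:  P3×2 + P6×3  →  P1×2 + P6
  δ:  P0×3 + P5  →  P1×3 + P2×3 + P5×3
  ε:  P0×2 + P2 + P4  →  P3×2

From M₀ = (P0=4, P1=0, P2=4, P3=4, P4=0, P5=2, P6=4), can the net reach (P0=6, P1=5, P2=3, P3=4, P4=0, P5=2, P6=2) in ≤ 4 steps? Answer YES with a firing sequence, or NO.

depth 0: 1 marking
depth 1: 4 markings reached so far
depth 2: 8 markings reached so far
depth 3: 13 markings reached so far
depth 4: 19 markings reached so far
target is not among the 19 markings reachable within 4 steps

NO — not reachable within 4 firings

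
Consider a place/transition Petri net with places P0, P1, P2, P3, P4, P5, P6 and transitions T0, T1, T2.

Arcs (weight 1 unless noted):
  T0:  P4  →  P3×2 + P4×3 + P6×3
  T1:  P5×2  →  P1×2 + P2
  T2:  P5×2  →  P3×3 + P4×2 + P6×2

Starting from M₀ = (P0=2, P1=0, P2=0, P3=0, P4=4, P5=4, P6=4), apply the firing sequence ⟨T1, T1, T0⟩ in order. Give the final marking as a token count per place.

(P0=2, P1=4, P2=2, P3=2, P4=6, P5=0, P6=7)

step 1: fire T1:  (P0=2, P1=0, P2=0, P3=0, P4=4, P5=4, P6=4) → (P0=2, P1=2, P2=1, P3=0, P4=4, P5=2, P6=4)
step 2: fire T1:  (P0=2, P1=2, P2=1, P3=0, P4=4, P5=2, P6=4) → (P0=2, P1=4, P2=2, P3=0, P4=4, P5=0, P6=4)
step 3: fire T0:  (P0=2, P1=4, P2=2, P3=0, P4=4, P5=0, P6=4) → (P0=2, P1=4, P2=2, P3=2, P4=6, P5=0, P6=7)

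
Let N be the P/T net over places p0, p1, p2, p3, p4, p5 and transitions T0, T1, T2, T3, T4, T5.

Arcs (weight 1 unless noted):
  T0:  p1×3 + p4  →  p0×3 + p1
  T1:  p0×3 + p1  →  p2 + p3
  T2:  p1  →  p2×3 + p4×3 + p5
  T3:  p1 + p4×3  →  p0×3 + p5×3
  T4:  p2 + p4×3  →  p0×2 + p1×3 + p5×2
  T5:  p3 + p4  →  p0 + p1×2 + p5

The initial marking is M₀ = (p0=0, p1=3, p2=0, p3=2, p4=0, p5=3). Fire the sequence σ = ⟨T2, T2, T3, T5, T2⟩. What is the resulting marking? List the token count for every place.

(p0=4, p1=1, p2=9, p3=1, p4=5, p5=10)

step 1: fire T2:  (p0=0, p1=3, p2=0, p3=2, p4=0, p5=3) → (p0=0, p1=2, p2=3, p3=2, p4=3, p5=4)
step 2: fire T2:  (p0=0, p1=2, p2=3, p3=2, p4=3, p5=4) → (p0=0, p1=1, p2=6, p3=2, p4=6, p5=5)
step 3: fire T3:  (p0=0, p1=1, p2=6, p3=2, p4=6, p5=5) → (p0=3, p1=0, p2=6, p3=2, p4=3, p5=8)
step 4: fire T5:  (p0=3, p1=0, p2=6, p3=2, p4=3, p5=8) → (p0=4, p1=2, p2=6, p3=1, p4=2, p5=9)
step 5: fire T2:  (p0=4, p1=2, p2=6, p3=1, p4=2, p5=9) → (p0=4, p1=1, p2=9, p3=1, p4=5, p5=10)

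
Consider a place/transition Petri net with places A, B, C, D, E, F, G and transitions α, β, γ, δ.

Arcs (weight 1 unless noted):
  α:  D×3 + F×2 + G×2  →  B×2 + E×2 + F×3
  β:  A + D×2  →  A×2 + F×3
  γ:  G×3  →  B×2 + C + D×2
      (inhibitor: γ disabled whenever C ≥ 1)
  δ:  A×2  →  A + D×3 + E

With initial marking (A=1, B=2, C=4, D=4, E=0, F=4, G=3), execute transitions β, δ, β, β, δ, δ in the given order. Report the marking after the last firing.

(A=1, B=2, C=4, D=7, E=3, F=13, G=3)

step 1: fire β:  (A=1, B=2, C=4, D=4, E=0, F=4, G=3) → (A=2, B=2, C=4, D=2, E=0, F=7, G=3)
step 2: fire δ:  (A=2, B=2, C=4, D=2, E=0, F=7, G=3) → (A=1, B=2, C=4, D=5, E=1, F=7, G=3)
step 3: fire β:  (A=1, B=2, C=4, D=5, E=1, F=7, G=3) → (A=2, B=2, C=4, D=3, E=1, F=10, G=3)
step 4: fire β:  (A=2, B=2, C=4, D=3, E=1, F=10, G=3) → (A=3, B=2, C=4, D=1, E=1, F=13, G=3)
step 5: fire δ:  (A=3, B=2, C=4, D=1, E=1, F=13, G=3) → (A=2, B=2, C=4, D=4, E=2, F=13, G=3)
step 6: fire δ:  (A=2, B=2, C=4, D=4, E=2, F=13, G=3) → (A=1, B=2, C=4, D=7, E=3, F=13, G=3)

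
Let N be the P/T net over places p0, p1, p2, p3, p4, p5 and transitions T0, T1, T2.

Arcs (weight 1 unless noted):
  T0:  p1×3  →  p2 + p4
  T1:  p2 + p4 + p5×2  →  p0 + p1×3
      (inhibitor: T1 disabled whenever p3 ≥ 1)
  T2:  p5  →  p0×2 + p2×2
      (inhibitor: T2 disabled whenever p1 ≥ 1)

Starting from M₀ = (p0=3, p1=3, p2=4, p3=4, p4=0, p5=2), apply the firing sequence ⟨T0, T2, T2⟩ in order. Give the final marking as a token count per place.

(p0=7, p1=0, p2=9, p3=4, p4=1, p5=0)

step 1: fire T0:  (p0=3, p1=3, p2=4, p3=4, p4=0, p5=2) → (p0=3, p1=0, p2=5, p3=4, p4=1, p5=2)
step 2: fire T2:  (p0=3, p1=0, p2=5, p3=4, p4=1, p5=2) → (p0=5, p1=0, p2=7, p3=4, p4=1, p5=1)
step 3: fire T2:  (p0=5, p1=0, p2=7, p3=4, p4=1, p5=1) → (p0=7, p1=0, p2=9, p3=4, p4=1, p5=0)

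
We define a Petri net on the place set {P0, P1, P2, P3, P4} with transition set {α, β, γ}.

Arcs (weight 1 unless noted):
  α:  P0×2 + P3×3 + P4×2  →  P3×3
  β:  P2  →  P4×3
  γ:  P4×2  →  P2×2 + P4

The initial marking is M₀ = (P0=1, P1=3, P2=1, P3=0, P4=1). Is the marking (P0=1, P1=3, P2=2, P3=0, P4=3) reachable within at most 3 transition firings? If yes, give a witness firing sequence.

step 1: fire β:  (P0=1, P1=3, P2=1, P3=0, P4=1) → (P0=1, P1=3, P2=0, P3=0, P4=4)
step 2: fire γ:  (P0=1, P1=3, P2=0, P3=0, P4=4) → (P0=1, P1=3, P2=2, P3=0, P4=3)

YES — reachable via ⟨β, γ⟩ (2 firings)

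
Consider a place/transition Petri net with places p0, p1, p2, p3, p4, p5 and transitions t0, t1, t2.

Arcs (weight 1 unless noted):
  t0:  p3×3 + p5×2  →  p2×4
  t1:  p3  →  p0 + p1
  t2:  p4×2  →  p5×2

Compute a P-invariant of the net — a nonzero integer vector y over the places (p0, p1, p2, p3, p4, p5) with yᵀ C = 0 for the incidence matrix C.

Incidence matrix C (rows=places, cols=transitions):
       t0   t1   t2
   p0   0    1    0
   p1   0    1    0
   p2   4    0    0
   p3  -3   -1    0
   p4   0    0   -2
   p5  -2    0    2

Candidate y = [1, -1, 0, 0, 0, 0]; check y·C column-wise:
  col t0: 1·0 + -1·0 + 0·4 + 0·-3 + 0·-2 = 0
  col t1: 1·1 + -1·1 + 0·-1 = 0
  col t2: 1·0 + -1·0 + 0·-2 + 0·2 = 0

y = (p0:1, p1:-1, p2:0, p3:0, p4:0, p5:0)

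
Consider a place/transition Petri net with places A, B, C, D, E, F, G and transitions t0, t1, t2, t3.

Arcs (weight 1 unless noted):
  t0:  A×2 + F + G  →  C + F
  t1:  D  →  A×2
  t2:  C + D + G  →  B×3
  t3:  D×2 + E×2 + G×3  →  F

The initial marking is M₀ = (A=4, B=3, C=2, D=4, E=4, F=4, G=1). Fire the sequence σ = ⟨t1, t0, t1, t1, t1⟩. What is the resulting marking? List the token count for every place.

(A=10, B=3, C=3, D=0, E=4, F=4, G=0)

step 1: fire t1:  (A=4, B=3, C=2, D=4, E=4, F=4, G=1) → (A=6, B=3, C=2, D=3, E=4, F=4, G=1)
step 2: fire t0:  (A=6, B=3, C=2, D=3, E=4, F=4, G=1) → (A=4, B=3, C=3, D=3, E=4, F=4, G=0)
step 3: fire t1:  (A=4, B=3, C=3, D=3, E=4, F=4, G=0) → (A=6, B=3, C=3, D=2, E=4, F=4, G=0)
step 4: fire t1:  (A=6, B=3, C=3, D=2, E=4, F=4, G=0) → (A=8, B=3, C=3, D=1, E=4, F=4, G=0)
step 5: fire t1:  (A=8, B=3, C=3, D=1, E=4, F=4, G=0) → (A=10, B=3, C=3, D=0, E=4, F=4, G=0)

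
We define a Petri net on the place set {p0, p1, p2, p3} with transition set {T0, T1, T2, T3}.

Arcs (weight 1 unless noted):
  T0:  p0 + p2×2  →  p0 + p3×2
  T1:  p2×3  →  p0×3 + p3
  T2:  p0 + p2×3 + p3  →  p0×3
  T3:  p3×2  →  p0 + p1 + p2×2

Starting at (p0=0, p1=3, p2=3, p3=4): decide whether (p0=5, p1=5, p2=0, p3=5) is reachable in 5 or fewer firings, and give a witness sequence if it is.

YES — reachable via ⟨T1, T3, T0, T3, T0⟩ (5 firings)

step 1: fire T1:  (p0=0, p1=3, p2=3, p3=4) → (p0=3, p1=3, p2=0, p3=5)
step 2: fire T3:  (p0=3, p1=3, p2=0, p3=5) → (p0=4, p1=4, p2=2, p3=3)
step 3: fire T0:  (p0=4, p1=4, p2=2, p3=3) → (p0=4, p1=4, p2=0, p3=5)
step 4: fire T3:  (p0=4, p1=4, p2=0, p3=5) → (p0=5, p1=5, p2=2, p3=3)
step 5: fire T0:  (p0=5, p1=5, p2=2, p3=3) → (p0=5, p1=5, p2=0, p3=5)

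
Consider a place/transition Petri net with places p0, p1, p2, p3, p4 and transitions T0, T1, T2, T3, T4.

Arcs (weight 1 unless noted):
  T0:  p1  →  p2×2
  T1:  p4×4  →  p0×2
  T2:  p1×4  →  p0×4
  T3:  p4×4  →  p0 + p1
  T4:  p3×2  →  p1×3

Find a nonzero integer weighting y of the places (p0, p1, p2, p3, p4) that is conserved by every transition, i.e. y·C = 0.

y = (p0:2, p1:2, p2:1, p3:3, p4:1)

Incidence matrix C (rows=places, cols=transitions):
       T0   T1   T2   T3   T4
   p0   0    2    4    1    0
   p1  -1    0   -4    1    3
   p2   2    0    0    0    0
   p3   0    0    0    0   -2
   p4   0   -4    0   -4    0

Candidate y = [2, 2, 1, 3, 1]; check y·C column-wise:
  col T0: 2·0 + 2·-1 + 1·2 + 3·0 + 1·0 = 0
  col T1: 2·2 + 2·0 + 1·0 + 3·0 + 1·-4 = 0
  col T2: 2·4 + 2·-4 + 1·0 + 3·0 + 1·0 = 0
  col T3: 2·1 + 2·1 + 1·0 + 3·0 + 1·-4 = 0
  col T4: 2·0 + 2·3 + 1·0 + 3·-2 + 1·0 = 0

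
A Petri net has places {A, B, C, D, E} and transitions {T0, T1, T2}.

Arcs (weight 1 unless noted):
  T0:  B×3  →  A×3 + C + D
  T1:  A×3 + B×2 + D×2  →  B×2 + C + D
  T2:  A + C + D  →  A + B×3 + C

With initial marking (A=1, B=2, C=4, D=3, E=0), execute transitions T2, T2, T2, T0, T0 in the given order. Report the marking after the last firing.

step 1: fire T2:  (A=1, B=2, C=4, D=3, E=0) → (A=1, B=5, C=4, D=2, E=0)
step 2: fire T2:  (A=1, B=5, C=4, D=2, E=0) → (A=1, B=8, C=4, D=1, E=0)
step 3: fire T2:  (A=1, B=8, C=4, D=1, E=0) → (A=1, B=11, C=4, D=0, E=0)
step 4: fire T0:  (A=1, B=11, C=4, D=0, E=0) → (A=4, B=8, C=5, D=1, E=0)
step 5: fire T0:  (A=4, B=8, C=5, D=1, E=0) → (A=7, B=5, C=6, D=2, E=0)

(A=7, B=5, C=6, D=2, E=0)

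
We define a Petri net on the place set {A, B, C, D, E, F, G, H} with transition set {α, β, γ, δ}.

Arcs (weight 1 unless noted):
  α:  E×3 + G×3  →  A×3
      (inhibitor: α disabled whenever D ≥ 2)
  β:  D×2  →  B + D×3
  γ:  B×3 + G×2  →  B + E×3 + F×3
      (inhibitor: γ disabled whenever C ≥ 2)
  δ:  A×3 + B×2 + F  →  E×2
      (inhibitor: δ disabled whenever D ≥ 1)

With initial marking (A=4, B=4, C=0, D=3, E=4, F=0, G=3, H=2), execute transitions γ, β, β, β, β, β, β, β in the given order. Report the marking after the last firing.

(A=4, B=9, C=0, D=10, E=7, F=3, G=1, H=2)

step 1: fire γ:  (A=4, B=4, C=0, D=3, E=4, F=0, G=3, H=2) → (A=4, B=2, C=0, D=3, E=7, F=3, G=1, H=2)
step 2: fire β:  (A=4, B=2, C=0, D=3, E=7, F=3, G=1, H=2) → (A=4, B=3, C=0, D=4, E=7, F=3, G=1, H=2)
step 3: fire β:  (A=4, B=3, C=0, D=4, E=7, F=3, G=1, H=2) → (A=4, B=4, C=0, D=5, E=7, F=3, G=1, H=2)
step 4: fire β:  (A=4, B=4, C=0, D=5, E=7, F=3, G=1, H=2) → (A=4, B=5, C=0, D=6, E=7, F=3, G=1, H=2)
step 5: fire β:  (A=4, B=5, C=0, D=6, E=7, F=3, G=1, H=2) → (A=4, B=6, C=0, D=7, E=7, F=3, G=1, H=2)
step 6: fire β:  (A=4, B=6, C=0, D=7, E=7, F=3, G=1, H=2) → (A=4, B=7, C=0, D=8, E=7, F=3, G=1, H=2)
step 7: fire β:  (A=4, B=7, C=0, D=8, E=7, F=3, G=1, H=2) → (A=4, B=8, C=0, D=9, E=7, F=3, G=1, H=2)
step 8: fire β:  (A=4, B=8, C=0, D=9, E=7, F=3, G=1, H=2) → (A=4, B=9, C=0, D=10, E=7, F=3, G=1, H=2)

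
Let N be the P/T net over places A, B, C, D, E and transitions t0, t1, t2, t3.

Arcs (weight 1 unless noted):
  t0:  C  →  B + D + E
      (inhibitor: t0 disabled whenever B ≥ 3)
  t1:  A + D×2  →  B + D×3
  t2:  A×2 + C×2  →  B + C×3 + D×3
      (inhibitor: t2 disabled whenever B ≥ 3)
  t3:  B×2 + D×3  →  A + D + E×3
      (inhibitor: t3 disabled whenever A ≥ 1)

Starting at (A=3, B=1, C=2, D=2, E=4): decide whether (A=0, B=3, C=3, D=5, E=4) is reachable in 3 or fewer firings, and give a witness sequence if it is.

depth 0: 1 marking
depth 1: 4 markings reached so far
depth 2: 9 markings reached so far
depth 3: 14 markings reached so far
target is not among the 14 markings reachable within 3 steps

NO — not reachable within 3 firings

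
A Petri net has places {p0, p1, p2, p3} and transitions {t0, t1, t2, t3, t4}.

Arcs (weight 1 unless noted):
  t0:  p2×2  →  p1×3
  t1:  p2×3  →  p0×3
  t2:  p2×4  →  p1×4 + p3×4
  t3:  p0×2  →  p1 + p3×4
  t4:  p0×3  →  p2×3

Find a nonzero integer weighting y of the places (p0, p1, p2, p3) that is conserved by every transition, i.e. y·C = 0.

Incidence matrix C (rows=places, cols=transitions):
       t0   t1   t2   t3   t4
   p0   0    3    0   -2   -3
   p1   3    0    4    1    0
   p2  -2   -3   -4    0    3
   p3   0    0    4    4    0

Candidate y = [3, 2, 3, 1]; check y·C column-wise:
  col t0: 3·0 + 2·3 + 3·-2 + 1·0 = 0
  col t1: 3·3 + 2·0 + 3·-3 + 1·0 = 0
  col t2: 3·0 + 2·4 + 3·-4 + 1·4 = 0
  col t3: 3·-2 + 2·1 + 3·0 + 1·4 = 0
  col t4: 3·-3 + 2·0 + 3·3 + 1·0 = 0

y = (p0:3, p1:2, p2:3, p3:1)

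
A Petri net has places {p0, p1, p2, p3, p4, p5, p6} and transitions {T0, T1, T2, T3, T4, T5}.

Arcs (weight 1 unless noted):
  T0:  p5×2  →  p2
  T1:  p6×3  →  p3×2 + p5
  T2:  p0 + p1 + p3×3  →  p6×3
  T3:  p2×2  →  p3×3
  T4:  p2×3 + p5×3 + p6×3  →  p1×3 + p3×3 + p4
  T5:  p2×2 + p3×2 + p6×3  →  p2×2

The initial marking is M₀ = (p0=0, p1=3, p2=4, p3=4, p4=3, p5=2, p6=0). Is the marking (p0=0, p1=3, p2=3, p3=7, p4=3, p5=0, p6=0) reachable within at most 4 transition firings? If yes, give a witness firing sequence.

step 1: fire T0:  (p0=0, p1=3, p2=4, p3=4, p4=3, p5=2, p6=0) → (p0=0, p1=3, p2=5, p3=4, p4=3, p5=0, p6=0)
step 2: fire T3:  (p0=0, p1=3, p2=5, p3=4, p4=3, p5=0, p6=0) → (p0=0, p1=3, p2=3, p3=7, p4=3, p5=0, p6=0)

YES — reachable via ⟨T0, T3⟩ (2 firings)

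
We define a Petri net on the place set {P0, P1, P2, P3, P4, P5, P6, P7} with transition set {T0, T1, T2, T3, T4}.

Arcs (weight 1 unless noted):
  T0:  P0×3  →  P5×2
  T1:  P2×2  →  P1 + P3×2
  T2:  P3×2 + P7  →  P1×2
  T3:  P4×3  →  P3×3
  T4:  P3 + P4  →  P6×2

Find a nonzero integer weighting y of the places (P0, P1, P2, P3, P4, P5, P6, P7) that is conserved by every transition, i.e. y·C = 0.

y = (P0:2, P1:0, P2:0, P3:0, P4:0, P5:3, P6:0, P7:0)

Incidence matrix C (rows=places, cols=transitions):
       T0   T1   T2   T3   T4
   P0  -3    0    0    0    0
   P1   0    1    2    0    0
   P2   0   -2    0    0    0
   P3   0    2   -2    3   -1
   P4   0    0    0   -3   -1
   P5   2    0    0    0    0
   P6   0    0    0    0    2
   P7   0    0   -1    0    0

Candidate y = [2, 0, 0, 0, 0, 3, 0, 0]; check y·C column-wise:
  col T0: 2·-3 + 3·2 = 0
  col T1: 2·0 + 0·1 + 0·-2 + 0·2 + 3·0 = 0
  col T2: 2·0 + 0·2 + 0·-2 + 3·0 + 0·-1 = 0
  col T3: 2·0 + 0·3 + 0·-3 + 3·0 = 0
  col T4: 2·0 + 0·-1 + 0·-1 + 3·0 + 0·2 = 0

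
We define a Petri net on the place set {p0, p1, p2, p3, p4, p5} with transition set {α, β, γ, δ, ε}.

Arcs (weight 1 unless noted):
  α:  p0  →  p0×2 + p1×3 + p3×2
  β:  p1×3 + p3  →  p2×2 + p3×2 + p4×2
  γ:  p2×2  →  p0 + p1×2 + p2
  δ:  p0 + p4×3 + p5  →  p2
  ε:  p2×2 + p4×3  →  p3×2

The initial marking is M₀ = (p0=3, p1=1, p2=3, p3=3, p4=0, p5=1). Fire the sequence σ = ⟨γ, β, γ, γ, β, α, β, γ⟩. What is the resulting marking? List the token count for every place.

step 1: fire γ:  (p0=3, p1=1, p2=3, p3=3, p4=0, p5=1) → (p0=4, p1=3, p2=2, p3=3, p4=0, p5=1)
step 2: fire β:  (p0=4, p1=3, p2=2, p3=3, p4=0, p5=1) → (p0=4, p1=0, p2=4, p3=4, p4=2, p5=1)
step 3: fire γ:  (p0=4, p1=0, p2=4, p3=4, p4=2, p5=1) → (p0=5, p1=2, p2=3, p3=4, p4=2, p5=1)
step 4: fire γ:  (p0=5, p1=2, p2=3, p3=4, p4=2, p5=1) → (p0=6, p1=4, p2=2, p3=4, p4=2, p5=1)
step 5: fire β:  (p0=6, p1=4, p2=2, p3=4, p4=2, p5=1) → (p0=6, p1=1, p2=4, p3=5, p4=4, p5=1)
step 6: fire α:  (p0=6, p1=1, p2=4, p3=5, p4=4, p5=1) → (p0=7, p1=4, p2=4, p3=7, p4=4, p5=1)
step 7: fire β:  (p0=7, p1=4, p2=4, p3=7, p4=4, p5=1) → (p0=7, p1=1, p2=6, p3=8, p4=6, p5=1)
step 8: fire γ:  (p0=7, p1=1, p2=6, p3=8, p4=6, p5=1) → (p0=8, p1=3, p2=5, p3=8, p4=6, p5=1)

(p0=8, p1=3, p2=5, p3=8, p4=6, p5=1)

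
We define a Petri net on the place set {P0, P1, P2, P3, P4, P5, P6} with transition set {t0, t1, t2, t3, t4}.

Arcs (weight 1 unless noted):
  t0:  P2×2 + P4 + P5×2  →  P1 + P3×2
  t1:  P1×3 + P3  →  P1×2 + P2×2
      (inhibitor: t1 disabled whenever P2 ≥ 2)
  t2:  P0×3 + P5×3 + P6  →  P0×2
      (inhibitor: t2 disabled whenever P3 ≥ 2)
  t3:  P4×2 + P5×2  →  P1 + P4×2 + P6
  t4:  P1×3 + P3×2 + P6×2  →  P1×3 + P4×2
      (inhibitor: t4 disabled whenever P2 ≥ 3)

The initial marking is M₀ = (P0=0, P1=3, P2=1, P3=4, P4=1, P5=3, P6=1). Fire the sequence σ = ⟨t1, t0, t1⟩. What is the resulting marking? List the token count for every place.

step 1: fire t1:  (P0=0, P1=3, P2=1, P3=4, P4=1, P5=3, P6=1) → (P0=0, P1=2, P2=3, P3=3, P4=1, P5=3, P6=1)
step 2: fire t0:  (P0=0, P1=2, P2=3, P3=3, P4=1, P5=3, P6=1) → (P0=0, P1=3, P2=1, P3=5, P4=0, P5=1, P6=1)
step 3: fire t1:  (P0=0, P1=3, P2=1, P3=5, P4=0, P5=1, P6=1) → (P0=0, P1=2, P2=3, P3=4, P4=0, P5=1, P6=1)

(P0=0, P1=2, P2=3, P3=4, P4=0, P5=1, P6=1)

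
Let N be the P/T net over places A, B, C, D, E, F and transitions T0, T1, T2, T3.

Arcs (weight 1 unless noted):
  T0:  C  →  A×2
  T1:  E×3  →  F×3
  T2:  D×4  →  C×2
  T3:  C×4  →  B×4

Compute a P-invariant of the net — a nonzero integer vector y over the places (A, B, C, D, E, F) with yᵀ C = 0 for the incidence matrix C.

Incidence matrix C (rows=places, cols=transitions):
       T0   T1   T2   T3
    A   2    0    0    0
    B   0    0    0    4
    C  -1    0    2   -4
    D   0    0   -4    0
    E   0   -3    0    0
    F   0    3    0    0

Candidate y = [1, 2, 2, 1, 0, 0]; check y·C column-wise:
  col T0: 1·2 + 2·0 + 2·-1 + 1·0 = 0
  col T1: 1·0 + 2·0 + 2·0 + 1·0 + 0·-3 + 0·3 = 0
  col T2: 1·0 + 2·0 + 2·2 + 1·-4 = 0
  col T3: 1·0 + 2·4 + 2·-4 + 1·0 = 0

y = (A:1, B:2, C:2, D:1, E:0, F:0)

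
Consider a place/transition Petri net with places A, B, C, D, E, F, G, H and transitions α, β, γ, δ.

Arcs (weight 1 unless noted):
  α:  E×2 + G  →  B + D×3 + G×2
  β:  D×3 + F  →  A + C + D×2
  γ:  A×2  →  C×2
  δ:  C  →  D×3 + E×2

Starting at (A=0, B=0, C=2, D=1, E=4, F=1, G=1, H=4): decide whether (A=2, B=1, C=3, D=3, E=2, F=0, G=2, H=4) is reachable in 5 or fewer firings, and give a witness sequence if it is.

NO — not reachable within 5 firings

depth 0: 1 marking
depth 1: 3 markings reached so far
depth 2: 8 markings reached so far
depth 3: 13 markings reached so far
depth 4: 18 markings reached so far
depth 5: 22 markings reached so far
target is not among the 22 markings reachable within 5 steps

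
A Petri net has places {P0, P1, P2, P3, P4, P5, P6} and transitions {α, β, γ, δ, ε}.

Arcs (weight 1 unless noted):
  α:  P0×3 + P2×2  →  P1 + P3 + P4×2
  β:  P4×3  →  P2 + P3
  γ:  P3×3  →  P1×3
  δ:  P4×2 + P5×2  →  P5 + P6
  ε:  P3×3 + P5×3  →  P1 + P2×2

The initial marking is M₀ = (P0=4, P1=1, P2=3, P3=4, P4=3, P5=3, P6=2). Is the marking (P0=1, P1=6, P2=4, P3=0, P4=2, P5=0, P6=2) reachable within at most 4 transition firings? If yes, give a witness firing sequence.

step 1: fire α:  (P0=4, P1=1, P2=3, P3=4, P4=3, P5=3, P6=2) → (P0=1, P1=2, P2=1, P3=5, P4=5, P5=3, P6=2)
step 2: fire β:  (P0=1, P1=2, P2=1, P3=5, P4=5, P5=3, P6=2) → (P0=1, P1=2, P2=2, P3=6, P4=2, P5=3, P6=2)
step 3: fire γ:  (P0=1, P1=2, P2=2, P3=6, P4=2, P5=3, P6=2) → (P0=1, P1=5, P2=2, P3=3, P4=2, P5=3, P6=2)
step 4: fire ε:  (P0=1, P1=5, P2=2, P3=3, P4=2, P5=3, P6=2) → (P0=1, P1=6, P2=4, P3=0, P4=2, P5=0, P6=2)

YES — reachable via ⟨α, β, γ, ε⟩ (4 firings)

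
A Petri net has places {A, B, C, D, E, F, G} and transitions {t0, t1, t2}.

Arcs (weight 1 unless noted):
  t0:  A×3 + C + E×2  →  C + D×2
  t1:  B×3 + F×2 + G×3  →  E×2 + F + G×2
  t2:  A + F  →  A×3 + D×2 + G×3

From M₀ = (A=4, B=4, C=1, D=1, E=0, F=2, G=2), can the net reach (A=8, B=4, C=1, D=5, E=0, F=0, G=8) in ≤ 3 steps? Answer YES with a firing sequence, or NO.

step 1: fire t2:  (A=4, B=4, C=1, D=1, E=0, F=2, G=2) → (A=6, B=4, C=1, D=3, E=0, F=1, G=5)
step 2: fire t2:  (A=6, B=4, C=1, D=3, E=0, F=1, G=5) → (A=8, B=4, C=1, D=5, E=0, F=0, G=8)

YES — reachable via ⟨t2, t2⟩ (2 firings)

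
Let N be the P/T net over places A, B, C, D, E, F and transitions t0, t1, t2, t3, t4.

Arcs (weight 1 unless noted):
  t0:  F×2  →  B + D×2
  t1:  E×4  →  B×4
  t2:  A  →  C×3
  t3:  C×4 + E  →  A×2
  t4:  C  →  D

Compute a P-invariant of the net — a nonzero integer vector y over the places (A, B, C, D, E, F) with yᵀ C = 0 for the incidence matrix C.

y = (A:3, B:2, C:1, D:1, E:2, F:2)

Incidence matrix C (rows=places, cols=transitions):
       t0   t1   t2   t3   t4
    A   0    0   -1    2    0
    B   1    4    0    0    0
    C   0    0    3   -4   -1
    D   2    0    0    0    1
    E   0   -4    0   -1    0
    F  -2    0    0    0    0

Candidate y = [3, 2, 1, 1, 2, 2]; check y·C column-wise:
  col t0: 3·0 + 2·1 + 1·0 + 1·2 + 2·0 + 2·-2 = 0
  col t1: 3·0 + 2·4 + 1·0 + 1·0 + 2·-4 + 2·0 = 0
  col t2: 3·-1 + 2·0 + 1·3 + 1·0 + 2·0 + 2·0 = 0
  col t3: 3·2 + 2·0 + 1·-4 + 1·0 + 2·-1 + 2·0 = 0
  col t4: 3·0 + 2·0 + 1·-1 + 1·1 + 2·0 + 2·0 = 0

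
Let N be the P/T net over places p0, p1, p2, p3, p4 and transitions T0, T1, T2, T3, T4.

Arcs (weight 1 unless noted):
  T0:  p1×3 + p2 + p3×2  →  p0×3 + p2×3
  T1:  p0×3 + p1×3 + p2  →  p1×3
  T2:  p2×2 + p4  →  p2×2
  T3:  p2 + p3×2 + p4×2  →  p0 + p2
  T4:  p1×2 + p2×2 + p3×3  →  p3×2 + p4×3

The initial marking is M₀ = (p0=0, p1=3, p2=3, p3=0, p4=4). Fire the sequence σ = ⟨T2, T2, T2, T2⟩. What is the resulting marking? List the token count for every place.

(p0=0, p1=3, p2=3, p3=0, p4=0)

step 1: fire T2:  (p0=0, p1=3, p2=3, p3=0, p4=4) → (p0=0, p1=3, p2=3, p3=0, p4=3)
step 2: fire T2:  (p0=0, p1=3, p2=3, p3=0, p4=3) → (p0=0, p1=3, p2=3, p3=0, p4=2)
step 3: fire T2:  (p0=0, p1=3, p2=3, p3=0, p4=2) → (p0=0, p1=3, p2=3, p3=0, p4=1)
step 4: fire T2:  (p0=0, p1=3, p2=3, p3=0, p4=1) → (p0=0, p1=3, p2=3, p3=0, p4=0)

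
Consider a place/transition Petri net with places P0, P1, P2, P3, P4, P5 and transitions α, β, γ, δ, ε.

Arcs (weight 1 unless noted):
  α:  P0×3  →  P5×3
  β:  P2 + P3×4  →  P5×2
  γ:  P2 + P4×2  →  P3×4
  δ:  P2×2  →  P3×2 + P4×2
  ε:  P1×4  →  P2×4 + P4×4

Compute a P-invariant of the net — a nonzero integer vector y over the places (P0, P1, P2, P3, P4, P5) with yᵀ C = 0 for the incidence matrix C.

Incidence matrix C (rows=places, cols=transitions):
        α    β    γ    δ    ε
   P0  -3    0    0    0    0
   P1   0    0    0    0   -4
   P2   0   -1   -1   -2    4
   P3   0   -4    4    2    0
   P4   0    0   -2    2    4
   P5   3    2    0    0    0

Candidate y = [3, 3, 2, 1, 1, 3]; check y·C column-wise:
  col α: 3·-3 + 3·0 + 2·0 + 1·0 + 1·0 + 3·3 = 0
  col β: 3·0 + 3·0 + 2·-1 + 1·-4 + 1·0 + 3·2 = 0
  col γ: 3·0 + 3·0 + 2·-1 + 1·4 + 1·-2 + 3·0 = 0
  col δ: 3·0 + 3·0 + 2·-2 + 1·2 + 1·2 + 3·0 = 0
  col ε: 3·0 + 3·-4 + 2·4 + 1·0 + 1·4 + 3·0 = 0

y = (P0:3, P1:3, P2:2, P3:1, P4:1, P5:3)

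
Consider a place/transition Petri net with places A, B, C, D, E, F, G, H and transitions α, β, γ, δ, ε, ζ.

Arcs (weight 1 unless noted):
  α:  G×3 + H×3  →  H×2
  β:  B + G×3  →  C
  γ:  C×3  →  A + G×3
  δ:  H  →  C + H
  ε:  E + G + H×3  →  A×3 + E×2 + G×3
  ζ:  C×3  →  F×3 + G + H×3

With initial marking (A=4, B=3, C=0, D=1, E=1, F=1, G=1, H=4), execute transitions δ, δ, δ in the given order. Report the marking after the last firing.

(A=4, B=3, C=3, D=1, E=1, F=1, G=1, H=4)

step 1: fire δ:  (A=4, B=3, C=0, D=1, E=1, F=1, G=1, H=4) → (A=4, B=3, C=1, D=1, E=1, F=1, G=1, H=4)
step 2: fire δ:  (A=4, B=3, C=1, D=1, E=1, F=1, G=1, H=4) → (A=4, B=3, C=2, D=1, E=1, F=1, G=1, H=4)
step 3: fire δ:  (A=4, B=3, C=2, D=1, E=1, F=1, G=1, H=4) → (A=4, B=3, C=3, D=1, E=1, F=1, G=1, H=4)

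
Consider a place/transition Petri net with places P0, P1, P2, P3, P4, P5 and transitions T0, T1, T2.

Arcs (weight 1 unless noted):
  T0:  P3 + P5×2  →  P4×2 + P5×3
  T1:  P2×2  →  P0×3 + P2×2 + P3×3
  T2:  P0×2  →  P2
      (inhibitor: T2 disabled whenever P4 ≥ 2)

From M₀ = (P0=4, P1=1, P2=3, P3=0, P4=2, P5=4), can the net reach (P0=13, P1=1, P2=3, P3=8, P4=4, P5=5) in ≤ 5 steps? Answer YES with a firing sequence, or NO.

step 1: fire T1:  (P0=4, P1=1, P2=3, P3=0, P4=2, P5=4) → (P0=7, P1=1, P2=3, P3=3, P4=2, P5=4)
step 2: fire T0:  (P0=7, P1=1, P2=3, P3=3, P4=2, P5=4) → (P0=7, P1=1, P2=3, P3=2, P4=4, P5=5)
step 3: fire T1:  (P0=7, P1=1, P2=3, P3=2, P4=4, P5=5) → (P0=10, P1=1, P2=3, P3=5, P4=4, P5=5)
step 4: fire T1:  (P0=10, P1=1, P2=3, P3=5, P4=4, P5=5) → (P0=13, P1=1, P2=3, P3=8, P4=4, P5=5)

YES — reachable via ⟨T1, T0, T1, T1⟩ (4 firings)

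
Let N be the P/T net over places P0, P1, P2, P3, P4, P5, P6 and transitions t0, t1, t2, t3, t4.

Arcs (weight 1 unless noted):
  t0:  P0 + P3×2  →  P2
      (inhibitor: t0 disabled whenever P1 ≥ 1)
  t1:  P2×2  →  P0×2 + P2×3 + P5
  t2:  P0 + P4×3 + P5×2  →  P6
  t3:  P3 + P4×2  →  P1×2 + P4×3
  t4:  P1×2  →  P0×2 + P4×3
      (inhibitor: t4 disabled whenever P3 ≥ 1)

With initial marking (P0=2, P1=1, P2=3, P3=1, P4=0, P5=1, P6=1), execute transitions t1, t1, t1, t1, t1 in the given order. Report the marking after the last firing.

step 1: fire t1:  (P0=2, P1=1, P2=3, P3=1, P4=0, P5=1, P6=1) → (P0=4, P1=1, P2=4, P3=1, P4=0, P5=2, P6=1)
step 2: fire t1:  (P0=4, P1=1, P2=4, P3=1, P4=0, P5=2, P6=1) → (P0=6, P1=1, P2=5, P3=1, P4=0, P5=3, P6=1)
step 3: fire t1:  (P0=6, P1=1, P2=5, P3=1, P4=0, P5=3, P6=1) → (P0=8, P1=1, P2=6, P3=1, P4=0, P5=4, P6=1)
step 4: fire t1:  (P0=8, P1=1, P2=6, P3=1, P4=0, P5=4, P6=1) → (P0=10, P1=1, P2=7, P3=1, P4=0, P5=5, P6=1)
step 5: fire t1:  (P0=10, P1=1, P2=7, P3=1, P4=0, P5=5, P6=1) → (P0=12, P1=1, P2=8, P3=1, P4=0, P5=6, P6=1)

(P0=12, P1=1, P2=8, P3=1, P4=0, P5=6, P6=1)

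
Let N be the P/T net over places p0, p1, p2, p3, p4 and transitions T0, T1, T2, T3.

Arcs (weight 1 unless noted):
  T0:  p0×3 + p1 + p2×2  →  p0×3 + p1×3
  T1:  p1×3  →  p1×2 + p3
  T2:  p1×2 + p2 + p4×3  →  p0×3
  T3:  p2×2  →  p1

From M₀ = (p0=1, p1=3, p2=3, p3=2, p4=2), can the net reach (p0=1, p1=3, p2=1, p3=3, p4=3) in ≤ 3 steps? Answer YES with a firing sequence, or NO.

NO — not reachable within 3 firings

depth 0: 1 marking
depth 1: 3 markings reached so far
depth 2: 4 markings reached so far
depth 3: 5 markings reached so far
target is not among the 5 markings reachable within 3 steps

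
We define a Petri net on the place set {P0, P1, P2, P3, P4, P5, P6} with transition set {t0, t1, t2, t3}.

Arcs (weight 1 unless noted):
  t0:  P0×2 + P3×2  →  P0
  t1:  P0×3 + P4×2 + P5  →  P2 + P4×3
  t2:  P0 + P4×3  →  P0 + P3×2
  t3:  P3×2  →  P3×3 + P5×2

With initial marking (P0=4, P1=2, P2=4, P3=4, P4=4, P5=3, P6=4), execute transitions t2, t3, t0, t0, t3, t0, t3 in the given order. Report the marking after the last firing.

step 1: fire t2:  (P0=4, P1=2, P2=4, P3=4, P4=4, P5=3, P6=4) → (P0=4, P1=2, P2=4, P3=6, P4=1, P5=3, P6=4)
step 2: fire t3:  (P0=4, P1=2, P2=4, P3=6, P4=1, P5=3, P6=4) → (P0=4, P1=2, P2=4, P3=7, P4=1, P5=5, P6=4)
step 3: fire t0:  (P0=4, P1=2, P2=4, P3=7, P4=1, P5=5, P6=4) → (P0=3, P1=2, P2=4, P3=5, P4=1, P5=5, P6=4)
step 4: fire t0:  (P0=3, P1=2, P2=4, P3=5, P4=1, P5=5, P6=4) → (P0=2, P1=2, P2=4, P3=3, P4=1, P5=5, P6=4)
step 5: fire t3:  (P0=2, P1=2, P2=4, P3=3, P4=1, P5=5, P6=4) → (P0=2, P1=2, P2=4, P3=4, P4=1, P5=7, P6=4)
step 6: fire t0:  (P0=2, P1=2, P2=4, P3=4, P4=1, P5=7, P6=4) → (P0=1, P1=2, P2=4, P3=2, P4=1, P5=7, P6=4)
step 7: fire t3:  (P0=1, P1=2, P2=4, P3=2, P4=1, P5=7, P6=4) → (P0=1, P1=2, P2=4, P3=3, P4=1, P5=9, P6=4)

(P0=1, P1=2, P2=4, P3=3, P4=1, P5=9, P6=4)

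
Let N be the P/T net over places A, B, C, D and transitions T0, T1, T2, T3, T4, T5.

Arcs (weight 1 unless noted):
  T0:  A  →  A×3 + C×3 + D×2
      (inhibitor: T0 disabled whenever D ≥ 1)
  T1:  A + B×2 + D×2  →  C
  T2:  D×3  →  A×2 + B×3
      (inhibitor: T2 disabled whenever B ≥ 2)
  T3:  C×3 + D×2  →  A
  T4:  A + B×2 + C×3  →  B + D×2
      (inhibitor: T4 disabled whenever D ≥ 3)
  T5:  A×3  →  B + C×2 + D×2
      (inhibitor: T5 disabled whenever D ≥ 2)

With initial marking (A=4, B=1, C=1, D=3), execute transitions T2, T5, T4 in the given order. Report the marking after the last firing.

(A=2, B=4, C=0, D=4)

step 1: fire T2:  (A=4, B=1, C=1, D=3) → (A=6, B=4, C=1, D=0)
step 2: fire T5:  (A=6, B=4, C=1, D=0) → (A=3, B=5, C=3, D=2)
step 3: fire T4:  (A=3, B=5, C=3, D=2) → (A=2, B=4, C=0, D=4)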